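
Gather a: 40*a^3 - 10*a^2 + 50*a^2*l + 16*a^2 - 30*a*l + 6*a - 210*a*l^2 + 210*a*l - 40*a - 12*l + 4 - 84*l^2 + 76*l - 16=40*a^3 + a^2*(50*l + 6) + a*(-210*l^2 + 180*l - 34) - 84*l^2 + 64*l - 12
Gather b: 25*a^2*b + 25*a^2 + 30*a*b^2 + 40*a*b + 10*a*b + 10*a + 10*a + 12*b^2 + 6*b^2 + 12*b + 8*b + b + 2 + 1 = 25*a^2 + 20*a + b^2*(30*a + 18) + b*(25*a^2 + 50*a + 21) + 3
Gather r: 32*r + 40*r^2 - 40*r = 40*r^2 - 8*r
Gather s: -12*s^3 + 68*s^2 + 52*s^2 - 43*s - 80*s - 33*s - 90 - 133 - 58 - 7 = -12*s^3 + 120*s^2 - 156*s - 288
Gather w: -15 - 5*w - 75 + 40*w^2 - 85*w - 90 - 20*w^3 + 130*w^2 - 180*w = -20*w^3 + 170*w^2 - 270*w - 180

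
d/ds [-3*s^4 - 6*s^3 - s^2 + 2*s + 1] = -12*s^3 - 18*s^2 - 2*s + 2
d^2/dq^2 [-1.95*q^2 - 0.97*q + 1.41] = -3.90000000000000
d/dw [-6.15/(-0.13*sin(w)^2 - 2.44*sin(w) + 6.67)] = -(1.599*sin(w) + 15.006)*cos(w)/(0.13*sin(w)^2 + 2.44*sin(w) - 6.67)^2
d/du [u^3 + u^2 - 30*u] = 3*u^2 + 2*u - 30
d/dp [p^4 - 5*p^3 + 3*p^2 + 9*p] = 4*p^3 - 15*p^2 + 6*p + 9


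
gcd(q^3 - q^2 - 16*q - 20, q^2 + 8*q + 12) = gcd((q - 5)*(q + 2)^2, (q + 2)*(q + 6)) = q + 2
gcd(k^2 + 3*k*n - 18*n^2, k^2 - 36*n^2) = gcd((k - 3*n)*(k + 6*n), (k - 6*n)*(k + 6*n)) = k + 6*n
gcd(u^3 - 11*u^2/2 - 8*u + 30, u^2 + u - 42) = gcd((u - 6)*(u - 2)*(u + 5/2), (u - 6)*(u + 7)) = u - 6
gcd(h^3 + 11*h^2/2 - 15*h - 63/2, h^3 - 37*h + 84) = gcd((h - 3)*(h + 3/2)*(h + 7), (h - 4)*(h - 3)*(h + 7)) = h^2 + 4*h - 21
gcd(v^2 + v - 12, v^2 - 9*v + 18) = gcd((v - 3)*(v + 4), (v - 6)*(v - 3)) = v - 3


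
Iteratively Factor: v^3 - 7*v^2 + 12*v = (v)*(v^2 - 7*v + 12) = v*(v - 4)*(v - 3)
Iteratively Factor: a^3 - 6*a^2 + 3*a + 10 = (a + 1)*(a^2 - 7*a + 10) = (a - 5)*(a + 1)*(a - 2)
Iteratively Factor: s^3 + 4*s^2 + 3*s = (s + 1)*(s^2 + 3*s) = s*(s + 1)*(s + 3)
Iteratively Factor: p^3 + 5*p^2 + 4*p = (p)*(p^2 + 5*p + 4) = p*(p + 1)*(p + 4)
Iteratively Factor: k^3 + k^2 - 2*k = (k + 2)*(k^2 - k) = k*(k + 2)*(k - 1)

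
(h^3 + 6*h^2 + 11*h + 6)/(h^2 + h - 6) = (h^2 + 3*h + 2)/(h - 2)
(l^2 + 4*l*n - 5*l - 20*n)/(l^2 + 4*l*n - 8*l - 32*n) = (l - 5)/(l - 8)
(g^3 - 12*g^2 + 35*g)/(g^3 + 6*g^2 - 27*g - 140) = g*(g - 7)/(g^2 + 11*g + 28)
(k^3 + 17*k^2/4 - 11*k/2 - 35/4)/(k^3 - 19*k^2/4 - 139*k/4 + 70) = (k + 1)/(k - 8)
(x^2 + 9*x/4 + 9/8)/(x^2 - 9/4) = (4*x + 3)/(2*(2*x - 3))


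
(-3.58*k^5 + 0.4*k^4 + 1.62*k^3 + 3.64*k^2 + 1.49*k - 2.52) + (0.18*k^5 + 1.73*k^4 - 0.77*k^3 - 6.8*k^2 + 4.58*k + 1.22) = -3.4*k^5 + 2.13*k^4 + 0.85*k^3 - 3.16*k^2 + 6.07*k - 1.3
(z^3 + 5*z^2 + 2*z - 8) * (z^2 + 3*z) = z^5 + 8*z^4 + 17*z^3 - 2*z^2 - 24*z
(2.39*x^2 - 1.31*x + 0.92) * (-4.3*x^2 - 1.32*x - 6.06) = -10.277*x^4 + 2.4782*x^3 - 16.7102*x^2 + 6.7242*x - 5.5752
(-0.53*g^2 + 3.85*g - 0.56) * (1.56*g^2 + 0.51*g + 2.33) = -0.8268*g^4 + 5.7357*g^3 - 0.145*g^2 + 8.6849*g - 1.3048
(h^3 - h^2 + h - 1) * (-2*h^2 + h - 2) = -2*h^5 + 3*h^4 - 5*h^3 + 5*h^2 - 3*h + 2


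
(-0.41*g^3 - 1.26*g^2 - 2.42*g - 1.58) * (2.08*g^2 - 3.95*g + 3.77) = -0.8528*g^5 - 1.0013*g^4 - 1.6023*g^3 + 1.5224*g^2 - 2.8824*g - 5.9566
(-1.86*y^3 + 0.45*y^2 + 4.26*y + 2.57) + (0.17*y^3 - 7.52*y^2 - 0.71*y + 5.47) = -1.69*y^3 - 7.07*y^2 + 3.55*y + 8.04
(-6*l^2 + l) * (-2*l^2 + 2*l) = 12*l^4 - 14*l^3 + 2*l^2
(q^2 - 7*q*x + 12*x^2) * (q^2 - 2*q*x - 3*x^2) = q^4 - 9*q^3*x + 23*q^2*x^2 - 3*q*x^3 - 36*x^4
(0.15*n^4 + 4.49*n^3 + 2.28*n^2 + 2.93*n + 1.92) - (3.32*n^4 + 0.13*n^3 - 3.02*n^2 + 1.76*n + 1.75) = -3.17*n^4 + 4.36*n^3 + 5.3*n^2 + 1.17*n + 0.17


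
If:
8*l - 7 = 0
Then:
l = 7/8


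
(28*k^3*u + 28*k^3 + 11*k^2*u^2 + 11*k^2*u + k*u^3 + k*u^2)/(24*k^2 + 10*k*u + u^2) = k*(7*k*u + 7*k + u^2 + u)/(6*k + u)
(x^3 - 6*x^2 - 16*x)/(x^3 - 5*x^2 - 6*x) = (-x^2 + 6*x + 16)/(-x^2 + 5*x + 6)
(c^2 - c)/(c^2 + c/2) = 2*(c - 1)/(2*c + 1)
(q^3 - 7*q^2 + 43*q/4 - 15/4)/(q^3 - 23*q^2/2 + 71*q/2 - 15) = (q - 3/2)/(q - 6)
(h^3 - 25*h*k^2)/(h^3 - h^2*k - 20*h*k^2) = (h + 5*k)/(h + 4*k)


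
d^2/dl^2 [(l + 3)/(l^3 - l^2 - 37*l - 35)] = 2*(-(l + 3)*(-3*l^2 + 2*l + 37)^2 + (-3*l^2 + 2*l - (l + 3)*(3*l - 1) + 37)*(-l^3 + l^2 + 37*l + 35))/(-l^3 + l^2 + 37*l + 35)^3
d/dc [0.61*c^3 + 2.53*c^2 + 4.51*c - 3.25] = 1.83*c^2 + 5.06*c + 4.51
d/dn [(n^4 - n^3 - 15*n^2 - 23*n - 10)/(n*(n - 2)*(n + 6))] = (n^6 + 8*n^5 - 25*n^4 + 70*n^3 + 302*n^2 + 80*n - 120)/(n^2*(n^4 + 8*n^3 - 8*n^2 - 96*n + 144))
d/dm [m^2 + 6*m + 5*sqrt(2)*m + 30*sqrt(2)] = 2*m + 6 + 5*sqrt(2)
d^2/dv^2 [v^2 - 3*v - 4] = 2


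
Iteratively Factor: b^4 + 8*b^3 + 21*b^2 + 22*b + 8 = (b + 4)*(b^3 + 4*b^2 + 5*b + 2) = (b + 1)*(b + 4)*(b^2 + 3*b + 2) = (b + 1)^2*(b + 4)*(b + 2)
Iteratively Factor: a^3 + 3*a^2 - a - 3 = (a - 1)*(a^2 + 4*a + 3) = (a - 1)*(a + 1)*(a + 3)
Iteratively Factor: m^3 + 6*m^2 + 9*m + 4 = (m + 4)*(m^2 + 2*m + 1) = (m + 1)*(m + 4)*(m + 1)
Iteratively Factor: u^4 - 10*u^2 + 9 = (u + 3)*(u^3 - 3*u^2 - u + 3) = (u - 3)*(u + 3)*(u^2 - 1) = (u - 3)*(u + 1)*(u + 3)*(u - 1)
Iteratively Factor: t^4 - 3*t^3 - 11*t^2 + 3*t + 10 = (t - 1)*(t^3 - 2*t^2 - 13*t - 10) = (t - 1)*(t + 2)*(t^2 - 4*t - 5) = (t - 5)*(t - 1)*(t + 2)*(t + 1)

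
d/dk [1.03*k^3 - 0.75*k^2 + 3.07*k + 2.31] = 3.09*k^2 - 1.5*k + 3.07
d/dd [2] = 0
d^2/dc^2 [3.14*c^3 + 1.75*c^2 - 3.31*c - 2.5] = 18.84*c + 3.5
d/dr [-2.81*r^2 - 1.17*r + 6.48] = -5.62*r - 1.17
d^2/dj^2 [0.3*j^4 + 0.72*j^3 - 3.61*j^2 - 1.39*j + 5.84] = 3.6*j^2 + 4.32*j - 7.22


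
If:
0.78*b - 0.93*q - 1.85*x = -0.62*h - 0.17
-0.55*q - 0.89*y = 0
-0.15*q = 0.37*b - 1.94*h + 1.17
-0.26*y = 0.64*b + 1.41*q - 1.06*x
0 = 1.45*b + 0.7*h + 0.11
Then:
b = -0.34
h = 0.55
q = 0.20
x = 0.03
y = -0.12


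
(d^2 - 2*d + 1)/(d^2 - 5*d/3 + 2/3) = 3*(d - 1)/(3*d - 2)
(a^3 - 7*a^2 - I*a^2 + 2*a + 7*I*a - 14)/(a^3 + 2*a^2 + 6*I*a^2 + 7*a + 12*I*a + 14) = (a^3 + a^2*(-7 - I) + a*(2 + 7*I) - 14)/(a^3 + a^2*(2 + 6*I) + a*(7 + 12*I) + 14)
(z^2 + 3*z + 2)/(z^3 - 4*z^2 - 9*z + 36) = (z^2 + 3*z + 2)/(z^3 - 4*z^2 - 9*z + 36)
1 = 1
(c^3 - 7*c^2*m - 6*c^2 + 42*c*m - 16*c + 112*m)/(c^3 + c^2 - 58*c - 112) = (c - 7*m)/(c + 7)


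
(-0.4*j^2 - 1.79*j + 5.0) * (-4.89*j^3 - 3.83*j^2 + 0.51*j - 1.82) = 1.956*j^5 + 10.2851*j^4 - 17.7983*j^3 - 19.3349*j^2 + 5.8078*j - 9.1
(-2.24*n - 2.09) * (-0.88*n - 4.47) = 1.9712*n^2 + 11.852*n + 9.3423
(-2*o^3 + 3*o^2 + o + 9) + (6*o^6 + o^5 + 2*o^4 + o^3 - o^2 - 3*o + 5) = 6*o^6 + o^5 + 2*o^4 - o^3 + 2*o^2 - 2*o + 14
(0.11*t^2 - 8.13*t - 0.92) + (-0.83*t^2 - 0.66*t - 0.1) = -0.72*t^2 - 8.79*t - 1.02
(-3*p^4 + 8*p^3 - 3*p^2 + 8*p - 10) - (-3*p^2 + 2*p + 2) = -3*p^4 + 8*p^3 + 6*p - 12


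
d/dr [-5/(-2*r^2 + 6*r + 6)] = 5*(3 - 2*r)/(2*(-r^2 + 3*r + 3)^2)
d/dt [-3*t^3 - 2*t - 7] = -9*t^2 - 2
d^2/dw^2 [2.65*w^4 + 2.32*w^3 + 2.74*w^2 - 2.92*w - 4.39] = 31.8*w^2 + 13.92*w + 5.48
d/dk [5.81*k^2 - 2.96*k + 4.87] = 11.62*k - 2.96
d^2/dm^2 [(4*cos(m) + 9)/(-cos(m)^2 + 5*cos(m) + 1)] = (-36*sin(m)^4*cos(m) - 56*sin(m)^4 + 299*sin(m)^2 - 455*cos(m)/4 + 87*cos(3*m)/4 + 2*cos(5*m) + 185)/(sin(m)^2 + 5*cos(m))^3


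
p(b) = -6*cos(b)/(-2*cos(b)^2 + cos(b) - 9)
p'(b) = -6*(-4*sin(b)*cos(b) + sin(b))*cos(b)/(-2*cos(b)^2 + cos(b) - 9)^2 + 6*sin(b)/(-2*cos(b)^2 + cos(b) - 9) = 6*(cos(2*b) - 8)*sin(b)/(-cos(b) + cos(2*b) + 10)^2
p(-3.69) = -0.45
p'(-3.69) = -0.18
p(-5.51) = 0.46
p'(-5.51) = -0.39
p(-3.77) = -0.44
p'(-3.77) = -0.22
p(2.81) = -0.48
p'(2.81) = -0.10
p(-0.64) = 0.51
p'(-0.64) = 0.31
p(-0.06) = 0.60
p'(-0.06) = 0.03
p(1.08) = 0.32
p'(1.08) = -0.56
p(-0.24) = 0.59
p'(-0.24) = 0.10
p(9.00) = -0.47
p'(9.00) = -0.14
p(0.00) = 0.60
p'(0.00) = 0.00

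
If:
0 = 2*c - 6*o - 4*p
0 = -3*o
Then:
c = 2*p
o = 0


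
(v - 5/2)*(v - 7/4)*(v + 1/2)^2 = v^4 - 13*v^3/4 + 3*v^2/8 + 53*v/16 + 35/32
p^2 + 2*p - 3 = (p - 1)*(p + 3)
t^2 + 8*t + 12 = (t + 2)*(t + 6)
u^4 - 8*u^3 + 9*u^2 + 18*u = u*(u - 6)*(u - 3)*(u + 1)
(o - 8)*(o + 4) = o^2 - 4*o - 32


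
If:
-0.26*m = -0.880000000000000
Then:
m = 3.38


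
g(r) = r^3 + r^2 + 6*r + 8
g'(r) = 3*r^2 + 2*r + 6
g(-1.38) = -1.00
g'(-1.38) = 8.95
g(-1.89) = -6.52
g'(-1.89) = 12.94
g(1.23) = 18.75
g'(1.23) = 13.00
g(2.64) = 49.21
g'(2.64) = 32.19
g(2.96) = 60.46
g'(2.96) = 38.20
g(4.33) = 133.91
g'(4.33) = 70.91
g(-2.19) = -10.85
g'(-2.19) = 16.01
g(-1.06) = 1.57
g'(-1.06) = 7.25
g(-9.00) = -694.00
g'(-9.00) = 231.00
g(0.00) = 8.00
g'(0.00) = 6.00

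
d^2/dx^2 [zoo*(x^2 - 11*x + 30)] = zoo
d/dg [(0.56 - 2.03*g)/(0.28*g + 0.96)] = (-0.589568*g - 2.021376)/(0.28*g + 0.96)^3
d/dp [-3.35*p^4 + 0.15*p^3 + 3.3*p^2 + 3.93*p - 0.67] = -13.4*p^3 + 0.45*p^2 + 6.6*p + 3.93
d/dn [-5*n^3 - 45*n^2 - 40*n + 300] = -15*n^2 - 90*n - 40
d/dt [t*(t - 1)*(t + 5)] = 3*t^2 + 8*t - 5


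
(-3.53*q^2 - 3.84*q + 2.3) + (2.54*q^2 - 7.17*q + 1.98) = -0.99*q^2 - 11.01*q + 4.28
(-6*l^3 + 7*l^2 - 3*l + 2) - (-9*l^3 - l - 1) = 3*l^3 + 7*l^2 - 2*l + 3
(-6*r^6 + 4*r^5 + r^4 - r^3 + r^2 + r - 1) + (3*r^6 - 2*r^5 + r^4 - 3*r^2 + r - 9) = -3*r^6 + 2*r^5 + 2*r^4 - r^3 - 2*r^2 + 2*r - 10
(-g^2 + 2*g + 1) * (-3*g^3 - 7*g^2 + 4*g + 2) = 3*g^5 + g^4 - 21*g^3 - g^2 + 8*g + 2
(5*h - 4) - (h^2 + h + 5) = -h^2 + 4*h - 9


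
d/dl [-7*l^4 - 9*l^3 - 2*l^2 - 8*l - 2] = -28*l^3 - 27*l^2 - 4*l - 8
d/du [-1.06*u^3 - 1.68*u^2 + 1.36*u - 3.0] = -3.18*u^2 - 3.36*u + 1.36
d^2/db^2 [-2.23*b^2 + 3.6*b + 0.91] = -4.46000000000000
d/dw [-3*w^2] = -6*w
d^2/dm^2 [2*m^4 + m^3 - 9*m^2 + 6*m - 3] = 24*m^2 + 6*m - 18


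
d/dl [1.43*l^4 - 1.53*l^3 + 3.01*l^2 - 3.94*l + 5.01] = 5.72*l^3 - 4.59*l^2 + 6.02*l - 3.94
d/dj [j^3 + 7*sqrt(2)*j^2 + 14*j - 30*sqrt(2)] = 3*j^2 + 14*sqrt(2)*j + 14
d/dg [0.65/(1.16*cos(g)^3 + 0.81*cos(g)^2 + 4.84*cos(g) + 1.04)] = (2.262*cos(g)^2 + 1.053*cos(g) + 3.146)*sin(g)/(1.16*cos(g)^3 + 0.81*cos(g)^2 + 4.84*cos(g) + 1.04)^2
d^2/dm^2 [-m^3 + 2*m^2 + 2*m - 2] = 4 - 6*m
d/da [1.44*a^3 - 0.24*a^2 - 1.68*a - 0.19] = 4.32*a^2 - 0.48*a - 1.68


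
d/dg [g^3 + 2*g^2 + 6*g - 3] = 3*g^2 + 4*g + 6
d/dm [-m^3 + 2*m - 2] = 2 - 3*m^2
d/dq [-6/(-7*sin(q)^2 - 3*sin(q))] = -6*(14*sin(q) + 3)*cos(q)/((7*sin(q) + 3)^2*sin(q)^2)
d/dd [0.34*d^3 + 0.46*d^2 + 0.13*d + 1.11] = 1.02*d^2 + 0.92*d + 0.13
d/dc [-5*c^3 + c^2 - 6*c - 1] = -15*c^2 + 2*c - 6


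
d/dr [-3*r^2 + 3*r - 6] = 3 - 6*r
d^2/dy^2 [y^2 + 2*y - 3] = 2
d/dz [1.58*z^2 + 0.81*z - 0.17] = 3.16*z + 0.81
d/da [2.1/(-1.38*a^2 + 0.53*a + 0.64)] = (5.796*a - 1.113)/(-1.38*a^2 + 0.53*a + 0.64)^2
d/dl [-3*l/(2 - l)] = -6/(l - 2)^2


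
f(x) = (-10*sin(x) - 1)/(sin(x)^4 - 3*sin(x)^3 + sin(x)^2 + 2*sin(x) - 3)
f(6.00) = -0.53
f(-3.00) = -0.13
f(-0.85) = -2.77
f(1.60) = 5.50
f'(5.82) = 2.92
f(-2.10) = -5.10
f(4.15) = -4.53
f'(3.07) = -3.94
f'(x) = (-10*sin(x) - 1)*(-4*sin(x)^3*cos(x) + 9*sin(x)^2*cos(x) - 2*sin(x)*cos(x) - 2*cos(x))/(sin(x)^4 - 3*sin(x)^3 + sin(x)^2 + 2*sin(x) - 3)^2 - 10*cos(x)/(sin(x)^4 - 3*sin(x)^3 + sin(x)^2 + 2*sin(x) - 3)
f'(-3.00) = -2.98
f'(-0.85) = 7.71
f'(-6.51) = 2.78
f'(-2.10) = -18.87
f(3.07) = 0.60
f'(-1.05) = 19.78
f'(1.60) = -0.07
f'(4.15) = -15.77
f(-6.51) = -0.37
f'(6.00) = 2.72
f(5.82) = -1.02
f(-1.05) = -5.26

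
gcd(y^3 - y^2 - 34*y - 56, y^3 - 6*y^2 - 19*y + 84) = y^2 - 3*y - 28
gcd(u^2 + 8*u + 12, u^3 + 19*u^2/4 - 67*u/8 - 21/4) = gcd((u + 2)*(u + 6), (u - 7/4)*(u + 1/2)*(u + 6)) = u + 6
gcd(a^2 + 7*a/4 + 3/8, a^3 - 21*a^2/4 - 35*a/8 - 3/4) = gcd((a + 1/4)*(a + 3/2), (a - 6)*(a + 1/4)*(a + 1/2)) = a + 1/4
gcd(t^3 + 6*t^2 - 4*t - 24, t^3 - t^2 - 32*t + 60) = t^2 + 4*t - 12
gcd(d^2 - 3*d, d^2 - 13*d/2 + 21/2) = d - 3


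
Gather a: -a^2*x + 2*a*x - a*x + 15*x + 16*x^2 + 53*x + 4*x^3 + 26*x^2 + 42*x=-a^2*x + a*x + 4*x^3 + 42*x^2 + 110*x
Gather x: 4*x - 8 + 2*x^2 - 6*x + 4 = 2*x^2 - 2*x - 4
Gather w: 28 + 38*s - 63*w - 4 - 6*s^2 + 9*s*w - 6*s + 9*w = -6*s^2 + 32*s + w*(9*s - 54) + 24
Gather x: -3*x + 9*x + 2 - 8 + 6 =6*x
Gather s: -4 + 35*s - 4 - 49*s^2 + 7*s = -49*s^2 + 42*s - 8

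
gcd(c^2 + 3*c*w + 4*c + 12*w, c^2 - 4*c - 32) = c + 4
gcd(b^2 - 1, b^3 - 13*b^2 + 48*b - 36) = b - 1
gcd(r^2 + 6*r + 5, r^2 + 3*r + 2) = r + 1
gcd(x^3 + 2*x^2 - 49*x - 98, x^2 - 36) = 1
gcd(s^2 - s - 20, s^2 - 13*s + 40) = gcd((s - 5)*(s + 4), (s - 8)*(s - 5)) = s - 5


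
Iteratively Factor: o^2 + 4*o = (o)*(o + 4)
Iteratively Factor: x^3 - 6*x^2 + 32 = (x - 4)*(x^2 - 2*x - 8) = (x - 4)^2*(x + 2)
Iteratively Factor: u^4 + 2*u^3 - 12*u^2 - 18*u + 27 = (u - 1)*(u^3 + 3*u^2 - 9*u - 27) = (u - 1)*(u + 3)*(u^2 - 9) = (u - 1)*(u + 3)^2*(u - 3)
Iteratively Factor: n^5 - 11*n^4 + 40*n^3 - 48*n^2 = (n - 3)*(n^4 - 8*n^3 + 16*n^2) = (n - 4)*(n - 3)*(n^3 - 4*n^2) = n*(n - 4)*(n - 3)*(n^2 - 4*n) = n*(n - 4)^2*(n - 3)*(n)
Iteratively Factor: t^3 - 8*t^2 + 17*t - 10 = (t - 2)*(t^2 - 6*t + 5) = (t - 5)*(t - 2)*(t - 1)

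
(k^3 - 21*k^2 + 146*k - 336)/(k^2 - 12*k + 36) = (k^2 - 15*k + 56)/(k - 6)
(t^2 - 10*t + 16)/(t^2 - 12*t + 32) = (t - 2)/(t - 4)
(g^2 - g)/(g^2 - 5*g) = (g - 1)/(g - 5)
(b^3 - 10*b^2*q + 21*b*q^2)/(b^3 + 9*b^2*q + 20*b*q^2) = (b^2 - 10*b*q + 21*q^2)/(b^2 + 9*b*q + 20*q^2)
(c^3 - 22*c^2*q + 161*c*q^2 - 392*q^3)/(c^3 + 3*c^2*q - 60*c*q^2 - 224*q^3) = (c^2 - 14*c*q + 49*q^2)/(c^2 + 11*c*q + 28*q^2)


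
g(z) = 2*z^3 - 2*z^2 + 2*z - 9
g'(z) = 6*z^2 - 4*z + 2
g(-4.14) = -193.48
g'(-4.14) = 121.40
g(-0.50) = -10.75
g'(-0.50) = 5.50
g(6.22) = 407.35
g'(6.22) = 209.25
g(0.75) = -7.78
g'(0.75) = 2.38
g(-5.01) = -320.72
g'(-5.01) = 172.64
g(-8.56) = -1427.11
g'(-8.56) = 475.88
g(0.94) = -7.23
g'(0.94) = 3.54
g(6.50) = 468.75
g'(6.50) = 229.50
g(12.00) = 3183.00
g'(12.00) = 818.00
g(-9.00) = -1647.00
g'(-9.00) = 524.00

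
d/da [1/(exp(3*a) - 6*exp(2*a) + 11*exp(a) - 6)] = (-3*exp(2*a) + 12*exp(a) - 11)*exp(a)/(exp(3*a) - 6*exp(2*a) + 11*exp(a) - 6)^2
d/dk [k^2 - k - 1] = 2*k - 1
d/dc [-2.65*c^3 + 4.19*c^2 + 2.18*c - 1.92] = -7.95*c^2 + 8.38*c + 2.18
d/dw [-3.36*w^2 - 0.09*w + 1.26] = -6.72*w - 0.09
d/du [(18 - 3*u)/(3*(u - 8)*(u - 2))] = (u^2 - 12*u + 44)/(u^4 - 20*u^3 + 132*u^2 - 320*u + 256)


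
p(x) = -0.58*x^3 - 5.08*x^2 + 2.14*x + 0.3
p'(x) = -1.74*x^2 - 10.16*x + 2.14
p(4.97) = -185.75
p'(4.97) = -91.33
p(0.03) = 0.36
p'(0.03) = 1.83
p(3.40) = -73.95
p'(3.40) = -52.52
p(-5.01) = -64.99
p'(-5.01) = 9.37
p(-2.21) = -22.98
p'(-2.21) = 16.10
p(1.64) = -12.41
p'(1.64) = -19.20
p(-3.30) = -41.24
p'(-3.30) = 16.72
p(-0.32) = -0.89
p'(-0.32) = 5.21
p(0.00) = 0.30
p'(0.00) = 2.14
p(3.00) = -54.66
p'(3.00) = -44.00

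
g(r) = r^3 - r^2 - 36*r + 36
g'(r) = 3*r^2 - 2*r - 36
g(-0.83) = 64.62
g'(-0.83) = -32.27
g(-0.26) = 45.27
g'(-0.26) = -35.28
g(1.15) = -5.20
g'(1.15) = -34.33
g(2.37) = -41.62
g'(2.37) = -23.89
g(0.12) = 31.67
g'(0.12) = -36.20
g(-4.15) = 96.70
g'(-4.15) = 23.97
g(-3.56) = 106.37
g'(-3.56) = 9.14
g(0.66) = 12.09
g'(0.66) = -36.01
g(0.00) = 36.00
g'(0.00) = -36.00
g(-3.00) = 108.00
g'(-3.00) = -3.00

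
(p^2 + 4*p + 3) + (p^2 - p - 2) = 2*p^2 + 3*p + 1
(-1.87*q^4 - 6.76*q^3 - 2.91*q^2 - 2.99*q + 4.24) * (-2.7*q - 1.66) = 5.049*q^5 + 21.3562*q^4 + 19.0786*q^3 + 12.9036*q^2 - 6.4846*q - 7.0384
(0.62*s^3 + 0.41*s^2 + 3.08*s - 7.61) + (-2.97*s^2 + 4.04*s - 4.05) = 0.62*s^3 - 2.56*s^2 + 7.12*s - 11.66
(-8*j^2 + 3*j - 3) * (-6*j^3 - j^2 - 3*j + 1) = 48*j^5 - 10*j^4 + 39*j^3 - 14*j^2 + 12*j - 3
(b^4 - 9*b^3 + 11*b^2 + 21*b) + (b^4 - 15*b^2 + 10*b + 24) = 2*b^4 - 9*b^3 - 4*b^2 + 31*b + 24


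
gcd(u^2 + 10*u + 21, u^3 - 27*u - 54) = u + 3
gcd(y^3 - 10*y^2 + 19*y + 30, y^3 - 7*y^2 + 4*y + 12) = y^2 - 5*y - 6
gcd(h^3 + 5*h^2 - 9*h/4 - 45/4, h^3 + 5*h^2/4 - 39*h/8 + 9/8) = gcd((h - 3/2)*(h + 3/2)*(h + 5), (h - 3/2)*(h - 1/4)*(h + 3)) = h - 3/2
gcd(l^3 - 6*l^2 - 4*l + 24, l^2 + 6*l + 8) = l + 2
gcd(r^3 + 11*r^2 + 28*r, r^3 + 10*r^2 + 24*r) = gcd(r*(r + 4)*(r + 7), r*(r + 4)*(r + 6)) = r^2 + 4*r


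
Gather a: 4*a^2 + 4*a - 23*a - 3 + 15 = 4*a^2 - 19*a + 12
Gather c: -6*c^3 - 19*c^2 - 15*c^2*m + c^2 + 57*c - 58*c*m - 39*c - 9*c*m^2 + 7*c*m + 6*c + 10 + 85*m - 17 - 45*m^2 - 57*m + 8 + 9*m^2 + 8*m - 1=-6*c^3 + c^2*(-15*m - 18) + c*(-9*m^2 - 51*m + 24) - 36*m^2 + 36*m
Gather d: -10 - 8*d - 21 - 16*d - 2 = -24*d - 33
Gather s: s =s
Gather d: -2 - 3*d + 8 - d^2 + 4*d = -d^2 + d + 6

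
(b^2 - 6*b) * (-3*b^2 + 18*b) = -3*b^4 + 36*b^3 - 108*b^2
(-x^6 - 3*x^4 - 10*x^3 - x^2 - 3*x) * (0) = 0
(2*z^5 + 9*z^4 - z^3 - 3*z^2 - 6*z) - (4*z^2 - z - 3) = 2*z^5 + 9*z^4 - z^3 - 7*z^2 - 5*z + 3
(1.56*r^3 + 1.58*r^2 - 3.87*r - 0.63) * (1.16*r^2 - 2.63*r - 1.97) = 1.8096*r^5 - 2.27*r^4 - 11.7178*r^3 + 6.3347*r^2 + 9.2808*r + 1.2411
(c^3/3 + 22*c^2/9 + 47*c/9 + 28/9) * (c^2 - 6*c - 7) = c^5/3 + 4*c^4/9 - 106*c^3/9 - 136*c^2/3 - 497*c/9 - 196/9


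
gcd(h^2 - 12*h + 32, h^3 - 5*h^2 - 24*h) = h - 8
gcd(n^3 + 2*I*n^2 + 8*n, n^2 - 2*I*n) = n^2 - 2*I*n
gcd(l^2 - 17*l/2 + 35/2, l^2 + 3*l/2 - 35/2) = l - 7/2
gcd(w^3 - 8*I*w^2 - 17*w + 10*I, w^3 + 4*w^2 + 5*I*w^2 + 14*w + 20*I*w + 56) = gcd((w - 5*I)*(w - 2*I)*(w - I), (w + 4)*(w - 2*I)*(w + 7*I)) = w - 2*I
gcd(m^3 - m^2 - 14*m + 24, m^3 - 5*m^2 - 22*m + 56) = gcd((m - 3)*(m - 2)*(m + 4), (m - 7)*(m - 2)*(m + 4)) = m^2 + 2*m - 8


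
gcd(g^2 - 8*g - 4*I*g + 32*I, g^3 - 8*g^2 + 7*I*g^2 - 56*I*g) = g - 8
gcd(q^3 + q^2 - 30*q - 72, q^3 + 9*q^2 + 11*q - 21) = q + 3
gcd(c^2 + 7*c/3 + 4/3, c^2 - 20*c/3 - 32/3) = c + 4/3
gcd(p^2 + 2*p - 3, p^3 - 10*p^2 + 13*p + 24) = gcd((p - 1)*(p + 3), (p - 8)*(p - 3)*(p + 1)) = 1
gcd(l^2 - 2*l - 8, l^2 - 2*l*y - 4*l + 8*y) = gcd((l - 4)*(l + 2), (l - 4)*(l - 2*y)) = l - 4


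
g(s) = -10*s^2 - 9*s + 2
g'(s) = -20*s - 9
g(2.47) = -81.24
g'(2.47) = -58.40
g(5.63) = -365.64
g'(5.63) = -121.60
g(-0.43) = 4.02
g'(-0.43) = -0.40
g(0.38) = -2.86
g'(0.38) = -16.60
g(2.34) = -73.82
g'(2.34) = -55.80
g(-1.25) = -2.38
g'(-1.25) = 16.00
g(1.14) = -21.26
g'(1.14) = -31.80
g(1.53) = -35.18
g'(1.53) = -39.60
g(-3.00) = -61.00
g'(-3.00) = 51.00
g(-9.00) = -727.00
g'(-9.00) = 171.00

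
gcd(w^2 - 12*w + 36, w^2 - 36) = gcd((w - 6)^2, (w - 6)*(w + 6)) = w - 6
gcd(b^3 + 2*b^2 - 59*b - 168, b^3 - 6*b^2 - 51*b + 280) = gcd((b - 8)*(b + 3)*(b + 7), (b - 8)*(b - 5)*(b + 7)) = b^2 - b - 56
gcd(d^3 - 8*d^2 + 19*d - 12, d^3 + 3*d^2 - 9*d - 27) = d - 3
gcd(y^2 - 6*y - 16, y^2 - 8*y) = y - 8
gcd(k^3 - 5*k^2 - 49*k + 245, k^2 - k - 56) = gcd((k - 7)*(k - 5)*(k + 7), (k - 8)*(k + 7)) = k + 7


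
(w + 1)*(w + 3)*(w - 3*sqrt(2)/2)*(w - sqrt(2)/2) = w^4 - 2*sqrt(2)*w^3 + 4*w^3 - 8*sqrt(2)*w^2 + 9*w^2/2 - 6*sqrt(2)*w + 6*w + 9/2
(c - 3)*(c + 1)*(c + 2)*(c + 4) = c^4 + 4*c^3 - 7*c^2 - 34*c - 24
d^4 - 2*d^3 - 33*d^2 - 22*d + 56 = (d - 7)*(d - 1)*(d + 2)*(d + 4)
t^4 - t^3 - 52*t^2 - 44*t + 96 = (t - 8)*(t - 1)*(t + 2)*(t + 6)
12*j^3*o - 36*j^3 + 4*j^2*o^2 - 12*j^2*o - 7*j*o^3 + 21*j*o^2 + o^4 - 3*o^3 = (-6*j + o)*(-2*j + o)*(j + o)*(o - 3)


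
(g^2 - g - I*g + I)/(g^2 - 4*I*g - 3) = (g - 1)/(g - 3*I)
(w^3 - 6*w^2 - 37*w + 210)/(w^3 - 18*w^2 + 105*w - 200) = (w^2 - w - 42)/(w^2 - 13*w + 40)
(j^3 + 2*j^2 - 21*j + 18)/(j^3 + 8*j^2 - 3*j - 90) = (j - 1)/(j + 5)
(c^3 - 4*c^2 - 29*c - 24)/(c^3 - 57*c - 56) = (c + 3)/(c + 7)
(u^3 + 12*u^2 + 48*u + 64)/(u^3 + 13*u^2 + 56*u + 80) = (u + 4)/(u + 5)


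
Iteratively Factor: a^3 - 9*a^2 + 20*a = (a)*(a^2 - 9*a + 20) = a*(a - 5)*(a - 4)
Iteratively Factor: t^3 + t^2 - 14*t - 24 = (t + 3)*(t^2 - 2*t - 8) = (t + 2)*(t + 3)*(t - 4)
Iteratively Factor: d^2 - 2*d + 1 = (d - 1)*(d - 1)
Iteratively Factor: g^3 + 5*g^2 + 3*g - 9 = (g - 1)*(g^2 + 6*g + 9) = (g - 1)*(g + 3)*(g + 3)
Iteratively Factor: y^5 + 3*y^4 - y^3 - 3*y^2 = (y - 1)*(y^4 + 4*y^3 + 3*y^2) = (y - 1)*(y + 3)*(y^3 + y^2) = (y - 1)*(y + 1)*(y + 3)*(y^2) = y*(y - 1)*(y + 1)*(y + 3)*(y)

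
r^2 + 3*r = r*(r + 3)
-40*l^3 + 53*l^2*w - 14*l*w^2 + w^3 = (-8*l + w)*(-5*l + w)*(-l + w)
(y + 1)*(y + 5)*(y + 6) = y^3 + 12*y^2 + 41*y + 30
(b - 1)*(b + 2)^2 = b^3 + 3*b^2 - 4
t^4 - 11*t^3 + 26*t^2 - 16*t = t*(t - 8)*(t - 2)*(t - 1)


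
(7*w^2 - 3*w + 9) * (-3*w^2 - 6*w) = -21*w^4 - 33*w^3 - 9*w^2 - 54*w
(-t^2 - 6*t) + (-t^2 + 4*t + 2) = -2*t^2 - 2*t + 2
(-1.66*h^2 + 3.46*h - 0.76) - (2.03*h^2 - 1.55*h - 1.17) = -3.69*h^2 + 5.01*h + 0.41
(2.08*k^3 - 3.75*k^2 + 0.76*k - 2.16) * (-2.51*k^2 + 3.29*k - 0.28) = -5.2208*k^5 + 16.2557*k^4 - 14.8275*k^3 + 8.972*k^2 - 7.3192*k + 0.6048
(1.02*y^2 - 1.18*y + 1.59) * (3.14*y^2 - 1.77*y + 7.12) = 3.2028*y^4 - 5.5106*y^3 + 14.3436*y^2 - 11.2159*y + 11.3208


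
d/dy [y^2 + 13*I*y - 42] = 2*y + 13*I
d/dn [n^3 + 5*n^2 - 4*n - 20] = 3*n^2 + 10*n - 4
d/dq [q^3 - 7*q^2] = q*(3*q - 14)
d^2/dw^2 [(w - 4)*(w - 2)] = 2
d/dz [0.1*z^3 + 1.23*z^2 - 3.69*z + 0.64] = 0.3*z^2 + 2.46*z - 3.69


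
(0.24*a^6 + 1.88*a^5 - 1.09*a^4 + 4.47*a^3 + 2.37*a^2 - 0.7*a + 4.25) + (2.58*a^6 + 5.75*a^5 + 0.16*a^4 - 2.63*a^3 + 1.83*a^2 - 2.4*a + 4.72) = 2.82*a^6 + 7.63*a^5 - 0.93*a^4 + 1.84*a^3 + 4.2*a^2 - 3.1*a + 8.97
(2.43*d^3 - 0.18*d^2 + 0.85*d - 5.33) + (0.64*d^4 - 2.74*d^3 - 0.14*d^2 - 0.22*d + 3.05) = 0.64*d^4 - 0.31*d^3 - 0.32*d^2 + 0.63*d - 2.28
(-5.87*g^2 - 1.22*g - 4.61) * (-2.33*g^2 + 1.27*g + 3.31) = 13.6771*g^4 - 4.6123*g^3 - 10.2378*g^2 - 9.8929*g - 15.2591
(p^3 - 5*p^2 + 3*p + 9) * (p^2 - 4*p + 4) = p^5 - 9*p^4 + 27*p^3 - 23*p^2 - 24*p + 36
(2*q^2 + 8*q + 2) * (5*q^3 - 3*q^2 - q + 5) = 10*q^5 + 34*q^4 - 16*q^3 - 4*q^2 + 38*q + 10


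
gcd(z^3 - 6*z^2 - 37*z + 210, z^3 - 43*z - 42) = z^2 - z - 42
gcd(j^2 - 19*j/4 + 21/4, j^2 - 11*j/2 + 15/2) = j - 3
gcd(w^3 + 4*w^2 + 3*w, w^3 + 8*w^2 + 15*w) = w^2 + 3*w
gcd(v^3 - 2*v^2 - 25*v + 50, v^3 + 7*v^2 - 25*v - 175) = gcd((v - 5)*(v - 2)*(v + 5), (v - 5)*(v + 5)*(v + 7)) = v^2 - 25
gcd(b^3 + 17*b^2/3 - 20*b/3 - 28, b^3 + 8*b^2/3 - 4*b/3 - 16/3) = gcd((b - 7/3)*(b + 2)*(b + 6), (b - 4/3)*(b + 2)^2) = b + 2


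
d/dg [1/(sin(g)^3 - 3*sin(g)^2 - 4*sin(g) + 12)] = (-3*sin(g)^2 + 6*sin(g) + 4)*cos(g)/(sin(g)^3 - 3*sin(g)^2 - 4*sin(g) + 12)^2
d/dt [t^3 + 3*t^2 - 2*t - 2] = 3*t^2 + 6*t - 2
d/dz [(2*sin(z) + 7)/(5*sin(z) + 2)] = -31*cos(z)/(5*sin(z) + 2)^2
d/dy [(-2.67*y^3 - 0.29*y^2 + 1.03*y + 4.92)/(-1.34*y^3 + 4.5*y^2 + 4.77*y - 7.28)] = (-1.77635683940025e-15*y^5 - 12.4036*y^4 - 22.7114*y^3 + 72.0729*y^2 - 40.0576*y - 30.9668)/(1.7956*y^6 - 12.06*y^5 + 7.4664*y^4 + 62.4404*y^3 - 42.7671*y^2 - 69.4512*y + 52.9984)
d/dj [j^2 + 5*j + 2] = 2*j + 5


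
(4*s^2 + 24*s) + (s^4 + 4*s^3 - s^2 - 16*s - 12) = s^4 + 4*s^3 + 3*s^2 + 8*s - 12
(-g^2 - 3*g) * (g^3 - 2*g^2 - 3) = -g^5 - g^4 + 6*g^3 + 3*g^2 + 9*g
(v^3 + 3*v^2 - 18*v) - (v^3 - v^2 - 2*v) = 4*v^2 - 16*v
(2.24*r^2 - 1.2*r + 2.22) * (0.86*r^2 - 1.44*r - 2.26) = 1.9264*r^4 - 4.2576*r^3 - 1.4252*r^2 - 0.4848*r - 5.0172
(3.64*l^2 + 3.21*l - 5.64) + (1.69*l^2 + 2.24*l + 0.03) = 5.33*l^2 + 5.45*l - 5.61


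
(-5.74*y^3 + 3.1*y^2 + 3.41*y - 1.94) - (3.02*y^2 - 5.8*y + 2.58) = -5.74*y^3 + 0.0800000000000001*y^2 + 9.21*y - 4.52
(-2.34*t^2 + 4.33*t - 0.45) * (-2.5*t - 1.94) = 5.85*t^3 - 6.2854*t^2 - 7.2752*t + 0.873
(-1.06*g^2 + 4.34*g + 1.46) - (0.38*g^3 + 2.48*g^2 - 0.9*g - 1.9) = -0.38*g^3 - 3.54*g^2 + 5.24*g + 3.36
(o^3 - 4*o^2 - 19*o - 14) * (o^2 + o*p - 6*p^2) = o^5 + o^4*p - 4*o^4 - 6*o^3*p^2 - 4*o^3*p - 19*o^3 + 24*o^2*p^2 - 19*o^2*p - 14*o^2 + 114*o*p^2 - 14*o*p + 84*p^2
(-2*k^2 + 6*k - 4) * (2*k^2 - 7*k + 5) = -4*k^4 + 26*k^3 - 60*k^2 + 58*k - 20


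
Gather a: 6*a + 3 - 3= 6*a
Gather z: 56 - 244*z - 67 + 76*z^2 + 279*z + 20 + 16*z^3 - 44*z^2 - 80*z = 16*z^3 + 32*z^2 - 45*z + 9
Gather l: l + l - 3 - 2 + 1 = 2*l - 4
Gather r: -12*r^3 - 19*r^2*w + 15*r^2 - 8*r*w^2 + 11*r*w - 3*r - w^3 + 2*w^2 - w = -12*r^3 + r^2*(15 - 19*w) + r*(-8*w^2 + 11*w - 3) - w^3 + 2*w^2 - w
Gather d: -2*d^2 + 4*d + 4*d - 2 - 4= -2*d^2 + 8*d - 6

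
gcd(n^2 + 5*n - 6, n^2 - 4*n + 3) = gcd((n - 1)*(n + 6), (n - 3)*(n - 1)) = n - 1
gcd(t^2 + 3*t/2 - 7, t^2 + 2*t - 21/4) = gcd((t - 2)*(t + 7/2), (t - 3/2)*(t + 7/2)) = t + 7/2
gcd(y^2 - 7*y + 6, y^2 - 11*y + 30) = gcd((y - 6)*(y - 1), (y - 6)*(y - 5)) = y - 6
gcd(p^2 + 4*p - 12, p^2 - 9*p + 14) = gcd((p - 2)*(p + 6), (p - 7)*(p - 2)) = p - 2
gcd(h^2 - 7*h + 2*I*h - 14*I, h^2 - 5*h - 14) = h - 7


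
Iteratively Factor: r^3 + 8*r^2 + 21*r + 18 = (r + 3)*(r^2 + 5*r + 6) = (r + 3)^2*(r + 2)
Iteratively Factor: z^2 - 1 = (z + 1)*(z - 1)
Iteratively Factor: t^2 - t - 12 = (t + 3)*(t - 4)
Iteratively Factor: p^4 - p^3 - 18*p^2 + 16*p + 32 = (p + 4)*(p^3 - 5*p^2 + 2*p + 8) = (p - 2)*(p + 4)*(p^2 - 3*p - 4) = (p - 2)*(p + 1)*(p + 4)*(p - 4)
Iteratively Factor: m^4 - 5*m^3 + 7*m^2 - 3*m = (m)*(m^3 - 5*m^2 + 7*m - 3) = m*(m - 1)*(m^2 - 4*m + 3) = m*(m - 3)*(m - 1)*(m - 1)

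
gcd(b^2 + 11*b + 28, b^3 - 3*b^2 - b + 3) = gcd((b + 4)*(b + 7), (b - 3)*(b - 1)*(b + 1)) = 1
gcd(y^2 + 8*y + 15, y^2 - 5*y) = 1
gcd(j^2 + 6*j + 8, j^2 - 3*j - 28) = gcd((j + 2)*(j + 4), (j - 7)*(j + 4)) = j + 4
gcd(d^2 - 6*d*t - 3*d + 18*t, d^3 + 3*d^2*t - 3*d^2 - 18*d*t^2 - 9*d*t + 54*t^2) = d - 3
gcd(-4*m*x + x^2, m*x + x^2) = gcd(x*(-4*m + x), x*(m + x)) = x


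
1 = 1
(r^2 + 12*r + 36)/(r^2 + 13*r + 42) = (r + 6)/(r + 7)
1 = 1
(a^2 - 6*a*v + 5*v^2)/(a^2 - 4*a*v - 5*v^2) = (a - v)/(a + v)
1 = 1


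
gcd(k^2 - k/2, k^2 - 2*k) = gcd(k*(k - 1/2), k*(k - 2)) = k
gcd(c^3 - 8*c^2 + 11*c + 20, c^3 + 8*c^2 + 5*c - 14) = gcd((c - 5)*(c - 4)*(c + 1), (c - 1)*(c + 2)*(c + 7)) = 1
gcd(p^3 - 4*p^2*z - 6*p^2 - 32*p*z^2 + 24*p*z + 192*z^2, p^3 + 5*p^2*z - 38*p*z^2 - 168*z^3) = p + 4*z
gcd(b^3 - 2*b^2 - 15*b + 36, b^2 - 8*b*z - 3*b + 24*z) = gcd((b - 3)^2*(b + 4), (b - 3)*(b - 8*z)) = b - 3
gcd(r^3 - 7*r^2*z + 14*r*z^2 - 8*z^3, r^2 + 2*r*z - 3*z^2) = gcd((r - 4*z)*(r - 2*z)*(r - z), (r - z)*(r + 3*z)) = -r + z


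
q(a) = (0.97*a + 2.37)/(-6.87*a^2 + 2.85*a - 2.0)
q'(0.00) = -2.17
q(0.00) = -1.18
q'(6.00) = 0.01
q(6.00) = -0.04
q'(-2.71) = -0.01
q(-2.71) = 0.00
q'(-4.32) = -0.00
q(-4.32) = 0.01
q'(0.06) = -1.95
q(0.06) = -1.31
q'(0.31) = 0.65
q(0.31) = -1.50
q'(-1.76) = -0.06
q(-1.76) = -0.02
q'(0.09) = -1.76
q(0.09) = -1.37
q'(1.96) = 0.16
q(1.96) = -0.19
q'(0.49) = 1.75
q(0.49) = -1.26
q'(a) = (0.97*a + 2.37)*(13.74*a - 2.85)/(-6.87*a^2 + 2.85*a - 2.0)^2 + 0.97/(-6.87*a^2 + 2.85*a - 2.0)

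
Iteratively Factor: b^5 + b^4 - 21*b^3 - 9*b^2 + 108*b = (b)*(b^4 + b^3 - 21*b^2 - 9*b + 108) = b*(b - 3)*(b^3 + 4*b^2 - 9*b - 36) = b*(b - 3)*(b + 3)*(b^2 + b - 12) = b*(b - 3)*(b + 3)*(b + 4)*(b - 3)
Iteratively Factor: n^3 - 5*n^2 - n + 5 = (n - 1)*(n^2 - 4*n - 5) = (n - 5)*(n - 1)*(n + 1)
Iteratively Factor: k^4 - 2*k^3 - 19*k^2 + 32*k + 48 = (k - 4)*(k^3 + 2*k^2 - 11*k - 12) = (k - 4)*(k + 1)*(k^2 + k - 12) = (k - 4)*(k - 3)*(k + 1)*(k + 4)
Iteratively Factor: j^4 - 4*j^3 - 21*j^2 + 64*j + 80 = (j - 4)*(j^3 - 21*j - 20) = (j - 5)*(j - 4)*(j^2 + 5*j + 4) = (j - 5)*(j - 4)*(j + 1)*(j + 4)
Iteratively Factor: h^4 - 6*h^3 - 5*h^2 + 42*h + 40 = (h - 4)*(h^3 - 2*h^2 - 13*h - 10) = (h - 4)*(h + 2)*(h^2 - 4*h - 5) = (h - 4)*(h + 1)*(h + 2)*(h - 5)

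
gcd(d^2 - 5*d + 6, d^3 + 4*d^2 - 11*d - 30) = d - 3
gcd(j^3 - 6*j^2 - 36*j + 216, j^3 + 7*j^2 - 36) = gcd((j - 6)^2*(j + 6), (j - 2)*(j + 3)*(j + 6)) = j + 6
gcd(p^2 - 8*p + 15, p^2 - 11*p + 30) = p - 5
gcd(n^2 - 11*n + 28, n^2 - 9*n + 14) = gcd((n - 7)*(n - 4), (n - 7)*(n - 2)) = n - 7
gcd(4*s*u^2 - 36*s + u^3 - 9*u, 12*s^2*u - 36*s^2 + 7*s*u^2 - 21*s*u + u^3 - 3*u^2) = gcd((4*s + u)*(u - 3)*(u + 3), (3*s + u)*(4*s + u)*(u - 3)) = 4*s*u - 12*s + u^2 - 3*u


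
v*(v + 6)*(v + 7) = v^3 + 13*v^2 + 42*v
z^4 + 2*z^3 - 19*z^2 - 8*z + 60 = (z - 3)*(z - 2)*(z + 2)*(z + 5)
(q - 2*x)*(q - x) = q^2 - 3*q*x + 2*x^2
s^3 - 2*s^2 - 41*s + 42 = (s - 7)*(s - 1)*(s + 6)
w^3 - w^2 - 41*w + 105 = (w - 5)*(w - 3)*(w + 7)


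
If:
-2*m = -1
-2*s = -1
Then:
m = 1/2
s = 1/2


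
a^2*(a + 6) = a^3 + 6*a^2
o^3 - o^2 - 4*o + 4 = (o - 2)*(o - 1)*(o + 2)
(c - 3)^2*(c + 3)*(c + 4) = c^4 + c^3 - 21*c^2 - 9*c + 108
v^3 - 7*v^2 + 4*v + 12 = (v - 6)*(v - 2)*(v + 1)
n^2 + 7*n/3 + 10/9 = (n + 2/3)*(n + 5/3)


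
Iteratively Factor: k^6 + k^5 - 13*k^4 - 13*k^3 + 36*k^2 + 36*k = (k - 2)*(k^5 + 3*k^4 - 7*k^3 - 27*k^2 - 18*k) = (k - 3)*(k - 2)*(k^4 + 6*k^3 + 11*k^2 + 6*k) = (k - 3)*(k - 2)*(k + 2)*(k^3 + 4*k^2 + 3*k) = (k - 3)*(k - 2)*(k + 1)*(k + 2)*(k^2 + 3*k) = (k - 3)*(k - 2)*(k + 1)*(k + 2)*(k + 3)*(k)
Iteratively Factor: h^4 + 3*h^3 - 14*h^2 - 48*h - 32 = (h - 4)*(h^3 + 7*h^2 + 14*h + 8) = (h - 4)*(h + 1)*(h^2 + 6*h + 8) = (h - 4)*(h + 1)*(h + 4)*(h + 2)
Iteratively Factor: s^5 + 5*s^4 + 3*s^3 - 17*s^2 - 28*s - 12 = (s + 3)*(s^4 + 2*s^3 - 3*s^2 - 8*s - 4) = (s + 1)*(s + 3)*(s^3 + s^2 - 4*s - 4) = (s - 2)*(s + 1)*(s + 3)*(s^2 + 3*s + 2) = (s - 2)*(s + 1)*(s + 2)*(s + 3)*(s + 1)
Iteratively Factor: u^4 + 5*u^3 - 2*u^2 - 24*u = (u - 2)*(u^3 + 7*u^2 + 12*u) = u*(u - 2)*(u^2 + 7*u + 12) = u*(u - 2)*(u + 4)*(u + 3)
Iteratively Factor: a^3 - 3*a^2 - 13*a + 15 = (a - 5)*(a^2 + 2*a - 3) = (a - 5)*(a - 1)*(a + 3)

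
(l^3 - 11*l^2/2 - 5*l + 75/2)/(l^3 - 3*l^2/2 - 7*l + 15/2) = (l - 5)/(l - 1)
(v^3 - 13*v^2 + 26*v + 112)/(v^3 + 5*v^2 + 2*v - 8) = (v^2 - 15*v + 56)/(v^2 + 3*v - 4)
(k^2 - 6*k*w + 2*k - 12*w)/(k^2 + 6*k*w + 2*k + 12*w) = (k - 6*w)/(k + 6*w)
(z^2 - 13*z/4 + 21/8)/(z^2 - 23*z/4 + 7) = (z - 3/2)/(z - 4)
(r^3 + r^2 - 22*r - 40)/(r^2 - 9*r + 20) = (r^2 + 6*r + 8)/(r - 4)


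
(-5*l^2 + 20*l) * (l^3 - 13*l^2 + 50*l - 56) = -5*l^5 + 85*l^4 - 510*l^3 + 1280*l^2 - 1120*l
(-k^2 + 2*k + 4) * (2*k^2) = -2*k^4 + 4*k^3 + 8*k^2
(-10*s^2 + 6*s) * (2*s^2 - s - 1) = -20*s^4 + 22*s^3 + 4*s^2 - 6*s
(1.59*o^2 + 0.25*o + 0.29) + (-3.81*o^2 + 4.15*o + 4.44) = -2.22*o^2 + 4.4*o + 4.73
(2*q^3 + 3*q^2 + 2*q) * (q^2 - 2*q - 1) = 2*q^5 - q^4 - 6*q^3 - 7*q^2 - 2*q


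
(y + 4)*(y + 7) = y^2 + 11*y + 28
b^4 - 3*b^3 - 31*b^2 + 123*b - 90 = (b - 5)*(b - 3)*(b - 1)*(b + 6)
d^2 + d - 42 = (d - 6)*(d + 7)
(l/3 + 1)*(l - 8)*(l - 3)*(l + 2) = l^4/3 - 2*l^3 - 25*l^2/3 + 18*l + 48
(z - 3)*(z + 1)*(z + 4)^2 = z^4 + 6*z^3 - 3*z^2 - 56*z - 48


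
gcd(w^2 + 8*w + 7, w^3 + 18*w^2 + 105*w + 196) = w + 7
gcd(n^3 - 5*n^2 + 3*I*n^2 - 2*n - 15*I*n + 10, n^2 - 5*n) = n - 5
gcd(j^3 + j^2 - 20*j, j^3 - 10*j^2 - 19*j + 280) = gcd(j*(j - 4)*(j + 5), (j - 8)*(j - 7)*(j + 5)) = j + 5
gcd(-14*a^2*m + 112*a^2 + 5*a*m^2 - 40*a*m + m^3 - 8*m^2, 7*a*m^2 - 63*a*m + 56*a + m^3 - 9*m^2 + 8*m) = 7*a*m - 56*a + m^2 - 8*m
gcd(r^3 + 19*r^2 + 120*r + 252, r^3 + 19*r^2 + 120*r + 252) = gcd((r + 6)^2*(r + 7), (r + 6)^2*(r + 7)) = r^3 + 19*r^2 + 120*r + 252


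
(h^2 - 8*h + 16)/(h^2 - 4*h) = (h - 4)/h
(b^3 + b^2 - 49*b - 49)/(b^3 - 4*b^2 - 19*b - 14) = (b + 7)/(b + 2)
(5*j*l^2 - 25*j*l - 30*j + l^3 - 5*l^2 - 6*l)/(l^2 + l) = 5*j - 30*j/l + l - 6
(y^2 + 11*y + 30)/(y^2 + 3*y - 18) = (y + 5)/(y - 3)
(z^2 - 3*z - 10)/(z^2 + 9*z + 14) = (z - 5)/(z + 7)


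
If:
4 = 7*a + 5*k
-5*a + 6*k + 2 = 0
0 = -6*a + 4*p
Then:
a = 34/67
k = 6/67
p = 51/67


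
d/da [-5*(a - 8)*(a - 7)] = 75 - 10*a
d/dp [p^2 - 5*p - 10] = 2*p - 5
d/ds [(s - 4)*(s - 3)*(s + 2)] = 3*s^2 - 10*s - 2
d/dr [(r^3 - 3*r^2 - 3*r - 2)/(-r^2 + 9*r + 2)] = (-r^4 + 18*r^3 - 24*r^2 - 16*r + 12)/(r^4 - 18*r^3 + 77*r^2 + 36*r + 4)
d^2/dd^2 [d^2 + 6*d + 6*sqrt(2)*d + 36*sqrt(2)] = 2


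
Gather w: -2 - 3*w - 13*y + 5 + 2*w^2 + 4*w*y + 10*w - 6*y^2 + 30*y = 2*w^2 + w*(4*y + 7) - 6*y^2 + 17*y + 3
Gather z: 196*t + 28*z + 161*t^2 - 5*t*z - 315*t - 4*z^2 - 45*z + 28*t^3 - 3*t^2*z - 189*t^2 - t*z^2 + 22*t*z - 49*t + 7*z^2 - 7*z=28*t^3 - 28*t^2 - 168*t + z^2*(3 - t) + z*(-3*t^2 + 17*t - 24)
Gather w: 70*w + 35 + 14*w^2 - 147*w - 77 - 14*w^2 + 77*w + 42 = 0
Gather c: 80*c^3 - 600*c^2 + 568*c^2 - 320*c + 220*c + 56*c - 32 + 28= 80*c^3 - 32*c^2 - 44*c - 4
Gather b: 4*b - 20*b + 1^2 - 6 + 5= -16*b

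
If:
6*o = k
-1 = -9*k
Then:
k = 1/9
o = 1/54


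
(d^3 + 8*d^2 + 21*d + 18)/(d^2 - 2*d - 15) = (d^2 + 5*d + 6)/(d - 5)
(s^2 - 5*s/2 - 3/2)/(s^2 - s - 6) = (s + 1/2)/(s + 2)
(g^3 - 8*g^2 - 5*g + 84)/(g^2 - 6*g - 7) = (g^2 - g - 12)/(g + 1)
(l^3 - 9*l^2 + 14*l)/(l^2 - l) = (l^2 - 9*l + 14)/(l - 1)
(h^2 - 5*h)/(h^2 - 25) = h/(h + 5)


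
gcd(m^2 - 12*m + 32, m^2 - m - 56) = m - 8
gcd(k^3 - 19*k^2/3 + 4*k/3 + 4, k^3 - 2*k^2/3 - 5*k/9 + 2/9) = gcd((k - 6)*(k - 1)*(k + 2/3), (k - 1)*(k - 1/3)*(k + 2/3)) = k^2 - k/3 - 2/3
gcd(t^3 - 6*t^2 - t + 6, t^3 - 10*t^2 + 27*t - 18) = t^2 - 7*t + 6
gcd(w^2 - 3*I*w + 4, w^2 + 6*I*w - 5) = w + I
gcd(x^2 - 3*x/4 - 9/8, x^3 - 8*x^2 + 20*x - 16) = 1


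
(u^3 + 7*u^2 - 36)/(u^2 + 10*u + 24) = (u^2 + u - 6)/(u + 4)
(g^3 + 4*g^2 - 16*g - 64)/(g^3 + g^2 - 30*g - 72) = (g^2 - 16)/(g^2 - 3*g - 18)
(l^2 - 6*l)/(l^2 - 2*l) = (l - 6)/(l - 2)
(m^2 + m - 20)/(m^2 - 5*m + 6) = (m^2 + m - 20)/(m^2 - 5*m + 6)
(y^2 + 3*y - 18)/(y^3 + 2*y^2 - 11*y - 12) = (y + 6)/(y^2 + 5*y + 4)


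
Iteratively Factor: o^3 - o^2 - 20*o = (o - 5)*(o^2 + 4*o) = o*(o - 5)*(o + 4)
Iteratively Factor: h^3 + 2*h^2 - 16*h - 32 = (h + 4)*(h^2 - 2*h - 8) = (h + 2)*(h + 4)*(h - 4)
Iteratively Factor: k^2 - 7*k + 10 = (k - 2)*(k - 5)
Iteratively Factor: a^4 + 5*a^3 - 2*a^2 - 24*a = (a + 4)*(a^3 + a^2 - 6*a) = (a - 2)*(a + 4)*(a^2 + 3*a) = (a - 2)*(a + 3)*(a + 4)*(a)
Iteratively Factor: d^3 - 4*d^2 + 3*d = (d)*(d^2 - 4*d + 3) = d*(d - 1)*(d - 3)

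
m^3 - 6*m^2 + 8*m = m*(m - 4)*(m - 2)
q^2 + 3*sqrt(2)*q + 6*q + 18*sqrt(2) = (q + 6)*(q + 3*sqrt(2))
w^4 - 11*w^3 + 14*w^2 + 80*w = w*(w - 8)*(w - 5)*(w + 2)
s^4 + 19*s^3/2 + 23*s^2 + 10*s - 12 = (s - 1/2)*(s + 2)^2*(s + 6)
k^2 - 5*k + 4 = (k - 4)*(k - 1)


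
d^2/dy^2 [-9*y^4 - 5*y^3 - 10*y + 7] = 6*y*(-18*y - 5)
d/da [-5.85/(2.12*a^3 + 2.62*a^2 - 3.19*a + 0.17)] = (37.206*a^2 + 30.654*a - 18.6615)/(2.12*a^3 + 2.62*a^2 - 3.19*a + 0.17)^2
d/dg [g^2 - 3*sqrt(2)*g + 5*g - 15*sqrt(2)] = 2*g - 3*sqrt(2) + 5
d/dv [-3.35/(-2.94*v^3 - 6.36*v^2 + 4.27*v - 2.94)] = (-29.547*v^2 - 42.612*v + 14.3045)/(2.94*v^3 + 6.36*v^2 - 4.27*v + 2.94)^2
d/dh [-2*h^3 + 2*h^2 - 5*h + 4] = -6*h^2 + 4*h - 5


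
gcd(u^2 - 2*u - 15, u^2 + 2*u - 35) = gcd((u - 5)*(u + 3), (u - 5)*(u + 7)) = u - 5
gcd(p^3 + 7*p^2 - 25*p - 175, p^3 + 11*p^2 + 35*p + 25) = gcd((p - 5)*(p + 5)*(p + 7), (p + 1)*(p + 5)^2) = p + 5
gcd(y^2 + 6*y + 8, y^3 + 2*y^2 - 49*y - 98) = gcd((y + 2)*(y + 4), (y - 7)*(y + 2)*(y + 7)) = y + 2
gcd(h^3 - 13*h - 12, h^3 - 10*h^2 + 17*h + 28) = h^2 - 3*h - 4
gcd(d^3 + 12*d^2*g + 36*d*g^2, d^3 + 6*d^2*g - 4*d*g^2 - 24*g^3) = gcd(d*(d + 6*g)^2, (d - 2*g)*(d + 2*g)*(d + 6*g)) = d + 6*g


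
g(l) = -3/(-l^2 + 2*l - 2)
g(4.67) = 0.21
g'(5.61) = -0.06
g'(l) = -3*(2*l - 2)/(-l^2 + 2*l - 2)^2 = 6*(1 - l)/(l^2 - 2*l + 2)^2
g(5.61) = 0.13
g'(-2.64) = 0.11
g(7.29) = 0.07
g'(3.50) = -0.29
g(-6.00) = 0.06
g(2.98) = 0.61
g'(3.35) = -0.33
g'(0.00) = 1.50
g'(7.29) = -0.02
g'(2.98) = -0.49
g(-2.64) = 0.21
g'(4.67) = -0.11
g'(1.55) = -1.95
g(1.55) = 2.30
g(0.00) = 1.50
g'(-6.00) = 0.02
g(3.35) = 0.46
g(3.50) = 0.41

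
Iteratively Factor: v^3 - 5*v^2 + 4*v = (v - 4)*(v^2 - v) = v*(v - 4)*(v - 1)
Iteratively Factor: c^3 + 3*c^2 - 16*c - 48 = (c - 4)*(c^2 + 7*c + 12) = (c - 4)*(c + 3)*(c + 4)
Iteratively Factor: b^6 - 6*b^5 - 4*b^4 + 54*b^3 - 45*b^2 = (b)*(b^5 - 6*b^4 - 4*b^3 + 54*b^2 - 45*b) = b*(b - 1)*(b^4 - 5*b^3 - 9*b^2 + 45*b) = b*(b - 5)*(b - 1)*(b^3 - 9*b) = b*(b - 5)*(b - 1)*(b + 3)*(b^2 - 3*b) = b^2*(b - 5)*(b - 1)*(b + 3)*(b - 3)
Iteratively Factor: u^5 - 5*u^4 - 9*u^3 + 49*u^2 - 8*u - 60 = (u + 3)*(u^4 - 8*u^3 + 15*u^2 + 4*u - 20) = (u - 2)*(u + 3)*(u^3 - 6*u^2 + 3*u + 10) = (u - 2)*(u + 1)*(u + 3)*(u^2 - 7*u + 10) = (u - 2)^2*(u + 1)*(u + 3)*(u - 5)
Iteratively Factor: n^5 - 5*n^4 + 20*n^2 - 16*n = (n - 4)*(n^4 - n^3 - 4*n^2 + 4*n) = (n - 4)*(n + 2)*(n^3 - 3*n^2 + 2*n) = (n - 4)*(n - 1)*(n + 2)*(n^2 - 2*n) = n*(n - 4)*(n - 1)*(n + 2)*(n - 2)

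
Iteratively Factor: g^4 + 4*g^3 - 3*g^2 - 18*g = (g + 3)*(g^3 + g^2 - 6*g) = g*(g + 3)*(g^2 + g - 6) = g*(g - 2)*(g + 3)*(g + 3)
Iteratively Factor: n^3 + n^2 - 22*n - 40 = (n - 5)*(n^2 + 6*n + 8) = (n - 5)*(n + 4)*(n + 2)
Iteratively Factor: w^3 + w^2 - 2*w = (w - 1)*(w^2 + 2*w) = (w - 1)*(w + 2)*(w)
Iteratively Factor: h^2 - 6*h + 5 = (h - 1)*(h - 5)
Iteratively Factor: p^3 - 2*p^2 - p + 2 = (p - 1)*(p^2 - p - 2) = (p - 1)*(p + 1)*(p - 2)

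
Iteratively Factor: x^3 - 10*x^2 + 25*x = (x)*(x^2 - 10*x + 25) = x*(x - 5)*(x - 5)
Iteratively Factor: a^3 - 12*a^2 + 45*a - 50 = (a - 2)*(a^2 - 10*a + 25) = (a - 5)*(a - 2)*(a - 5)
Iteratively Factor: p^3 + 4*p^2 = (p)*(p^2 + 4*p) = p^2*(p + 4)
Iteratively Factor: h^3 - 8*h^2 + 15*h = (h - 3)*(h^2 - 5*h) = (h - 5)*(h - 3)*(h)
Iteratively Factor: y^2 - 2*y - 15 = (y + 3)*(y - 5)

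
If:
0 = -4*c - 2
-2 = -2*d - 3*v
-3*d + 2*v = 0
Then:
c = -1/2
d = 4/13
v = 6/13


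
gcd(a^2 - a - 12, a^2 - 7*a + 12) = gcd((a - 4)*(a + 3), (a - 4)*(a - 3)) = a - 4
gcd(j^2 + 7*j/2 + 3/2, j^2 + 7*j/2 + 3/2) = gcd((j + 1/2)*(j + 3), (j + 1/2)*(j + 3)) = j^2 + 7*j/2 + 3/2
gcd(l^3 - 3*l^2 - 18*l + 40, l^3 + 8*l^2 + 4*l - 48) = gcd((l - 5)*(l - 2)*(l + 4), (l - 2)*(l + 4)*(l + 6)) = l^2 + 2*l - 8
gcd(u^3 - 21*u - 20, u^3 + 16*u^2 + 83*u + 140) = u + 4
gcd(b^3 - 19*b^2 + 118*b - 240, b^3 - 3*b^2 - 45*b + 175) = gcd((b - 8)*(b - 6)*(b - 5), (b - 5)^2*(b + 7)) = b - 5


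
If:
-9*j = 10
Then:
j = -10/9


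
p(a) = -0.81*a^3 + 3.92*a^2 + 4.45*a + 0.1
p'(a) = -2.43*a^2 + 7.84*a + 4.45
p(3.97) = 28.87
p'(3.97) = -2.72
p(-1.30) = 2.72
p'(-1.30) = -9.85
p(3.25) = 28.16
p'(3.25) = 4.26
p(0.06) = 0.38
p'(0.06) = 4.91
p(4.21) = 27.87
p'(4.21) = -5.61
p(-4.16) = 107.74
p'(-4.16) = -70.22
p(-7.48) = 525.13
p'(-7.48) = -190.15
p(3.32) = 28.44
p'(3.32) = 3.69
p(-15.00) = 3549.10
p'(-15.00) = -659.90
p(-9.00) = 868.06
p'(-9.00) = -262.94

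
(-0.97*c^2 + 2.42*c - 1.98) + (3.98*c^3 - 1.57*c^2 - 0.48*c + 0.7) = 3.98*c^3 - 2.54*c^2 + 1.94*c - 1.28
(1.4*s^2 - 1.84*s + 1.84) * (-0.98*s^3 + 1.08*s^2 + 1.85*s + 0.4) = -1.372*s^5 + 3.3152*s^4 - 1.2004*s^3 - 0.8568*s^2 + 2.668*s + 0.736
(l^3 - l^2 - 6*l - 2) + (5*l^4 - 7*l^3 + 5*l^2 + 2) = 5*l^4 - 6*l^3 + 4*l^2 - 6*l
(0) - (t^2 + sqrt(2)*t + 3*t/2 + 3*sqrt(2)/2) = -t^2 - 3*t/2 - sqrt(2)*t - 3*sqrt(2)/2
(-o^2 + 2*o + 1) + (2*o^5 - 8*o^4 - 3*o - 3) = 2*o^5 - 8*o^4 - o^2 - o - 2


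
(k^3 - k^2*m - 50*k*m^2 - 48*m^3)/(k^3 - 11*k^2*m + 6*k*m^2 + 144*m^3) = (k^2 + 7*k*m + 6*m^2)/(k^2 - 3*k*m - 18*m^2)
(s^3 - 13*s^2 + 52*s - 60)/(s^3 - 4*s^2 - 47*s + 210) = (s - 2)/(s + 7)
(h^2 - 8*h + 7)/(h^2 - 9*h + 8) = (h - 7)/(h - 8)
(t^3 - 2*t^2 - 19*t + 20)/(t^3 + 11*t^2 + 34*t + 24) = (t^2 - 6*t + 5)/(t^2 + 7*t + 6)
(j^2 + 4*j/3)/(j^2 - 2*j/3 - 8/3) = j/(j - 2)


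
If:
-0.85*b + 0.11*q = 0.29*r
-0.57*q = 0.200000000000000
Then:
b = -0.341176470588235*r - 0.0454076367389061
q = -0.35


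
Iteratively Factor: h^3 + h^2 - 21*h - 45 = (h + 3)*(h^2 - 2*h - 15) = (h + 3)^2*(h - 5)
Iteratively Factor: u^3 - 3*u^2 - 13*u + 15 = (u - 1)*(u^2 - 2*u - 15) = (u - 1)*(u + 3)*(u - 5)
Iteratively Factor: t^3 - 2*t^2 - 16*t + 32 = (t - 4)*(t^2 + 2*t - 8) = (t - 4)*(t + 4)*(t - 2)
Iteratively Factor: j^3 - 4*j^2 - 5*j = (j + 1)*(j^2 - 5*j) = j*(j + 1)*(j - 5)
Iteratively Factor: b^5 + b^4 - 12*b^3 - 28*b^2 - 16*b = (b + 2)*(b^4 - b^3 - 10*b^2 - 8*b) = (b + 1)*(b + 2)*(b^3 - 2*b^2 - 8*b) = (b - 4)*(b + 1)*(b + 2)*(b^2 + 2*b) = (b - 4)*(b + 1)*(b + 2)^2*(b)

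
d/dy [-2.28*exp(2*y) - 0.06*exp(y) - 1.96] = (-4.56*exp(y) - 0.06)*exp(y)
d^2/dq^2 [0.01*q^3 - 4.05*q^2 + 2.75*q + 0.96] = 0.06*q - 8.1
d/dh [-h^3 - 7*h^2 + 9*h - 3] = -3*h^2 - 14*h + 9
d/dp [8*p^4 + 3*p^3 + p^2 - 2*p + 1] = 32*p^3 + 9*p^2 + 2*p - 2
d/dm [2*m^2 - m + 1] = 4*m - 1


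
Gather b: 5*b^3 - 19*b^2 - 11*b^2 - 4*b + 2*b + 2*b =5*b^3 - 30*b^2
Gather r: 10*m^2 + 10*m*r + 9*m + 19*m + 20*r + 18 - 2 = 10*m^2 + 28*m + r*(10*m + 20) + 16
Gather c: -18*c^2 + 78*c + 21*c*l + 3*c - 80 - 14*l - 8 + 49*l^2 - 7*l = -18*c^2 + c*(21*l + 81) + 49*l^2 - 21*l - 88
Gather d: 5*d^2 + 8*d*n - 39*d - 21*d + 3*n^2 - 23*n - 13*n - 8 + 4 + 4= 5*d^2 + d*(8*n - 60) + 3*n^2 - 36*n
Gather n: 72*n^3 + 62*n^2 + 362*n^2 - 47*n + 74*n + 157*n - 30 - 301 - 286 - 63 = 72*n^3 + 424*n^2 + 184*n - 680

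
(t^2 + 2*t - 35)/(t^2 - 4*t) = (t^2 + 2*t - 35)/(t*(t - 4))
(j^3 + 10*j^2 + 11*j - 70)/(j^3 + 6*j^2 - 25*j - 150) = (j^2 + 5*j - 14)/(j^2 + j - 30)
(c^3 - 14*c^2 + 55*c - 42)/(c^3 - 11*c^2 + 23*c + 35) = (c^2 - 7*c + 6)/(c^2 - 4*c - 5)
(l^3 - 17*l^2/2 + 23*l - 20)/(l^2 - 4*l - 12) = (-l^3 + 17*l^2/2 - 23*l + 20)/(-l^2 + 4*l + 12)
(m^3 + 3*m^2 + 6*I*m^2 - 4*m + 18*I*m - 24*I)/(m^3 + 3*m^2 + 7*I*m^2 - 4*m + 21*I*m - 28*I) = (m + 6*I)/(m + 7*I)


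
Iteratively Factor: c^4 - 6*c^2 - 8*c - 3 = (c + 1)*(c^3 - c^2 - 5*c - 3) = (c + 1)^2*(c^2 - 2*c - 3) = (c + 1)^3*(c - 3)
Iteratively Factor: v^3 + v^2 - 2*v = (v)*(v^2 + v - 2) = v*(v - 1)*(v + 2)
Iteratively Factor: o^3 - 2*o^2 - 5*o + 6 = (o - 3)*(o^2 + o - 2) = (o - 3)*(o + 2)*(o - 1)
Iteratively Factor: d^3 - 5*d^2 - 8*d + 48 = (d - 4)*(d^2 - d - 12) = (d - 4)*(d + 3)*(d - 4)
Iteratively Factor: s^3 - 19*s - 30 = (s + 3)*(s^2 - 3*s - 10) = (s + 2)*(s + 3)*(s - 5)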